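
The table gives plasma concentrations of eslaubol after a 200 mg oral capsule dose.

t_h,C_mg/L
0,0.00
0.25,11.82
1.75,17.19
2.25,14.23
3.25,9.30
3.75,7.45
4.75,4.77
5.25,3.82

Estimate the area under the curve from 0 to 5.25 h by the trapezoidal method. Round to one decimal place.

Trapezoidal AUC_0→5.25:
  [0→0.25]: (0.00+11.82)/2 × 0.25 = 1.4775
  [0.25→1.75]: (11.82+17.19)/2 × 1.5 = 21.7575
  [1.75→2.25]: (17.19+14.23)/2 × 0.5 = 7.855
  [2.25→3.25]: (14.23+9.30)/2 × 1 = 11.765
  [3.25→3.75]: (9.30+7.45)/2 × 0.5 = 4.1875
  [3.75→4.75]: (7.45+4.77)/2 × 1 = 6.11
  [4.75→5.25]: (4.77+3.82)/2 × 0.5 = 2.1475
  Sum = 55.3 mg/L·h

AUC = 55.3 mg/L·h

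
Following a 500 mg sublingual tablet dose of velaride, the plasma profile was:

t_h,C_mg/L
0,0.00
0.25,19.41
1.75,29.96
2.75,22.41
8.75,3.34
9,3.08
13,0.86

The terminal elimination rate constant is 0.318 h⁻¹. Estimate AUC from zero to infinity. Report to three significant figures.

AUC = 154 mg/L·h

Trapezoidal AUC_0→13:
  [0→0.25]: (0.00+19.41)/2 × 0.25 = 2.42625
  [0.25→1.75]: (19.41+29.96)/2 × 1.5 = 37.0275
  [1.75→2.75]: (29.96+22.41)/2 × 1 = 26.185
  [2.75→8.75]: (22.41+3.34)/2 × 6 = 77.25
  [8.75→9]: (3.34+3.08)/2 × 0.25 = 0.8025
  [9→13]: (3.08+0.86)/2 × 4 = 7.88
  Sum = 151.57125 mg/L·h
Extrapolated tail: C_last / k_e = 0.86 / 0.318 = 2.704
AUC_0→∞ = 151.57125 + 2.704 = 154.27525 mg/L·h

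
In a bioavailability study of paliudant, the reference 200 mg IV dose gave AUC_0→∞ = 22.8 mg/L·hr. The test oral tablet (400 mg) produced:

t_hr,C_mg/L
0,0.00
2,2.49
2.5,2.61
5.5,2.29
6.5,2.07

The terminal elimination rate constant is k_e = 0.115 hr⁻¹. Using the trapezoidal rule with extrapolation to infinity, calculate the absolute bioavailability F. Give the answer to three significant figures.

Trapezoidal AUC_0→6.5 (oral tablet):
  [0→2]: (0.00+2.49)/2 × 2 = 2.49
  [2→2.5]: (2.49+2.61)/2 × 0.5 = 1.275
  [2.5→5.5]: (2.61+2.29)/2 × 3 = 7.35
  [5.5→6.5]: (2.29+2.07)/2 × 1 = 2.18
  Sum = 13.295 mg/L·hr
Tail: C_last/k_e = 2.07/0.115 = 18.000
AUC_0→∞ (oral tablet) = 13.295 + 18.000 = 31.295 mg/L·hr
F = (AUC_ev/D_ev)/(AUC_iv/D_iv) = (31.295/400)/(22.8/200) = 0.0782375/0.114 = 0.6863

F = 0.686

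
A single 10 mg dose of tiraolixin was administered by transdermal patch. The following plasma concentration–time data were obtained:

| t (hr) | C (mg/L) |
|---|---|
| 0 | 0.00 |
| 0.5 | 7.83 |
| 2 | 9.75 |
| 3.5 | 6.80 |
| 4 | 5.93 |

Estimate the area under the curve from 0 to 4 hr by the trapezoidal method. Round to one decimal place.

AUC = 30.7 mg/L·hr

Trapezoidal AUC_0→4:
  [0→0.5]: (0.00+7.83)/2 × 0.5 = 1.9575
  [0.5→2]: (7.83+9.75)/2 × 1.5 = 13.185
  [2→3.5]: (9.75+6.80)/2 × 1.5 = 12.4125
  [3.5→4]: (6.80+5.93)/2 × 0.5 = 3.1825
  Sum = 30.7375 mg/L·hr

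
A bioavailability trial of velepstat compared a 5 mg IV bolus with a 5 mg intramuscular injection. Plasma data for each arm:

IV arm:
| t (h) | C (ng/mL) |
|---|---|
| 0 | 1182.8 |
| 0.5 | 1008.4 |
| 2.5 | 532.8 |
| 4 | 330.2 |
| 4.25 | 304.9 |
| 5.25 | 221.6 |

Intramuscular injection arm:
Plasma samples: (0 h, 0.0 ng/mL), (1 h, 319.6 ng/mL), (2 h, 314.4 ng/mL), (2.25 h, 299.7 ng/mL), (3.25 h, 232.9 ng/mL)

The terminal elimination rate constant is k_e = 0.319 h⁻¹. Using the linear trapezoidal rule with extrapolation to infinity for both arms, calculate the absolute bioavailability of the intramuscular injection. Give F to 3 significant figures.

F = 0.411

Trapezoidal AUC_0→5.25 (IV):
  [0→0.5]: (1182.8+1008.4)/2 × 0.5 = 547.8
  [0.5→2.5]: (1008.4+532.8)/2 × 2 = 1541.2
  [2.5→4]: (532.8+330.2)/2 × 1.5 = 647.25
  [4→4.25]: (330.2+304.9)/2 × 0.25 = 79.3875
  [4.25→5.25]: (304.9+221.6)/2 × 1 = 263.25
  Sum = 3078.8875 ng/mL·h
IV tail: 221.6/0.319 = 694.671; AUC_iv,0→∞ = 3078.8875 + 694.671 = 3773.5585 ng/mL·h
Trapezoidal AUC_0→3.25 (intramuscular injection):
  [0→1]: (0.0+319.6)/2 × 1 = 159.8
  [1→2]: (319.6+314.4)/2 × 1 = 317.0
  [2→2.25]: (314.4+299.7)/2 × 0.25 = 76.7625
  [2.25→3.25]: (299.7+232.9)/2 × 1 = 266.3
  Sum = 819.8625 ng/mL·h
intramuscular injection tail: 232.9/0.319 = 730.094; AUC_ev,0→∞ = 819.8625 + 730.094 = 1549.9565 ng/mL·h
F = (AUC_ev/D_ev)/(AUC_iv/D_iv) = (1549.9565/5)/(3773.5585/5) = 309.9913/754.7117 = 0.4107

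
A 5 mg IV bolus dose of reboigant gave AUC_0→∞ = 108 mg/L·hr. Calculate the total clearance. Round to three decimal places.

CL = Dose_iv / AUC_0→∞
   = 5 / 108 = 0.0462963 L/hr

CL = 0.046 L/hr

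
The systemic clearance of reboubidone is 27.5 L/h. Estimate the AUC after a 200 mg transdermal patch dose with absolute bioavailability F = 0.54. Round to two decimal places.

AUC_0→∞ = F × Dose / CL
        = 0.54 × 200 / 27.5 = 3.92727 mg/L·h

AUC = 3.93 mg/L·h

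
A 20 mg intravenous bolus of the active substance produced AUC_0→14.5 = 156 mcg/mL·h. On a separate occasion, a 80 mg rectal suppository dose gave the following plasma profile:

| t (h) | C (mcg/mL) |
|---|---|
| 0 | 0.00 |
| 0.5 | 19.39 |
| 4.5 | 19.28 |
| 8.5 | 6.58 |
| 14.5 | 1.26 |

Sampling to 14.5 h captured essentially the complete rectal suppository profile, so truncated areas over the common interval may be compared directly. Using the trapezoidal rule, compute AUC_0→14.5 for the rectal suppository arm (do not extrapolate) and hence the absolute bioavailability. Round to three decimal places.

Trapezoidal AUC_0→14.5 (rectal suppository):
  [0→0.5]: (0.00+19.39)/2 × 0.5 = 4.8475
  [0.5→4.5]: (19.39+19.28)/2 × 4 = 77.34
  [4.5→8.5]: (19.28+6.58)/2 × 4 = 51.72
  [8.5→14.5]: (6.58+1.26)/2 × 6 = 23.52
  Sum = 157.4275 mcg/mL·h
F = (AUC_ev/D_ev)/(AUC_iv/D_iv) = (157.4275/80)/(156/20) = 1.96784/7.8 = 0.2523

F = 0.252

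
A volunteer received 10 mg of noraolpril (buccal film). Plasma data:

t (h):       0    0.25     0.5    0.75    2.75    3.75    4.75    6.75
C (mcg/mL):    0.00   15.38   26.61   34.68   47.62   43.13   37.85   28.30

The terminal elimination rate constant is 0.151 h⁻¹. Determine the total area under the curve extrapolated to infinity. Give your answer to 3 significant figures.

Trapezoidal AUC_0→6.75:
  [0→0.25]: (0.00+15.38)/2 × 0.25 = 1.9225
  [0.25→0.5]: (15.38+26.61)/2 × 0.25 = 5.24875
  [0.5→0.75]: (26.61+34.68)/2 × 0.25 = 7.66125
  [0.75→2.75]: (34.68+47.62)/2 × 2 = 82.3
  [2.75→3.75]: (47.62+43.13)/2 × 1 = 45.375
  [3.75→4.75]: (43.13+37.85)/2 × 1 = 40.49
  [4.75→6.75]: (37.85+28.30)/2 × 2 = 66.15
  Sum = 249.1475 mcg/mL·h
Extrapolated tail: C_last / k_e = 28.30 / 0.151 = 187.417
AUC_0→∞ = 249.1475 + 187.417 = 436.5645 mcg/mL·h

AUC = 437 mcg/mL·h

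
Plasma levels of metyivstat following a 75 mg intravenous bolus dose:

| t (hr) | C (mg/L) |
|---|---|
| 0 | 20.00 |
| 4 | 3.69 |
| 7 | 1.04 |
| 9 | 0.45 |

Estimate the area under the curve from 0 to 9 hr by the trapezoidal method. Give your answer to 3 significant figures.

Trapezoidal AUC_0→9:
  [0→4]: (20.00+3.69)/2 × 4 = 47.38
  [4→7]: (3.69+1.04)/2 × 3 = 7.095
  [7→9]: (1.04+0.45)/2 × 2 = 1.49
  Sum = 55.965 mg/L·hr

AUC = 56.0 mg/L·hr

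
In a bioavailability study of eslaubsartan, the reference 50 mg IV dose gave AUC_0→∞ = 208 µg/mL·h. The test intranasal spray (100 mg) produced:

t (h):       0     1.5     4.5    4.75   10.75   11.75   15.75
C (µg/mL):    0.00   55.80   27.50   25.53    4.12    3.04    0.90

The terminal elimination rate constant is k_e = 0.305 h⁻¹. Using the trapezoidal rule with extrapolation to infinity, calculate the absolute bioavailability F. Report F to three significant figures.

F = 0.665

Trapezoidal AUC_0→15.75 (intranasal spray):
  [0→1.5]: (0.00+55.80)/2 × 1.5 = 41.85
  [1.5→4.5]: (55.80+27.50)/2 × 3 = 124.95
  [4.5→4.75]: (27.50+25.53)/2 × 0.25 = 6.62875
  [4.75→10.75]: (25.53+4.12)/2 × 6 = 88.95
  [10.75→11.75]: (4.12+3.04)/2 × 1 = 3.58
  [11.75→15.75]: (3.04+0.90)/2 × 4 = 7.88
  Sum = 273.83875 µg/mL·h
Tail: C_last/k_e = 0.90/0.305 = 2.951
AUC_0→∞ (intranasal spray) = 273.83875 + 2.951 = 276.78975 µg/mL·h
F = (AUC_ev/D_ev)/(AUC_iv/D_iv) = (276.78975/100)/(208/50) = 2.7678975/4.16 = 0.6654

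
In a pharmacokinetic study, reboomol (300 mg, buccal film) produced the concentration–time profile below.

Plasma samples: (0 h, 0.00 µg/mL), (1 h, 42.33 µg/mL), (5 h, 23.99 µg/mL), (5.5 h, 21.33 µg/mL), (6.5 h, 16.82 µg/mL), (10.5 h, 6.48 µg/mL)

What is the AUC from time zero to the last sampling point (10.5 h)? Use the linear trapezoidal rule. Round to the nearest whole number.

AUC = 231 µg/mL·h

Trapezoidal AUC_0→10.5:
  [0→1]: (0.00+42.33)/2 × 1 = 21.165
  [1→5]: (42.33+23.99)/2 × 4 = 132.64
  [5→5.5]: (23.99+21.33)/2 × 0.5 = 11.33
  [5.5→6.5]: (21.33+16.82)/2 × 1 = 19.075
  [6.5→10.5]: (16.82+6.48)/2 × 4 = 46.6
  Sum = 230.81 µg/mL·h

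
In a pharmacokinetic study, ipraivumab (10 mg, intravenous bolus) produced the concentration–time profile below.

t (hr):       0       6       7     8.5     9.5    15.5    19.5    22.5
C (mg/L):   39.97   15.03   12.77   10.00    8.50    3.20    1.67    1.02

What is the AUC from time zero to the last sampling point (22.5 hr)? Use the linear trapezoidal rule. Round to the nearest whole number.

Trapezoidal AUC_0→22.5:
  [0→6]: (39.97+15.03)/2 × 6 = 165.0
  [6→7]: (15.03+12.77)/2 × 1 = 13.9
  [7→8.5]: (12.77+10.00)/2 × 1.5 = 17.0775
  [8.5→9.5]: (10.00+8.50)/2 × 1 = 9.25
  [9.5→15.5]: (8.50+3.20)/2 × 6 = 35.1
  [15.5→19.5]: (3.20+1.67)/2 × 4 = 9.74
  [19.5→22.5]: (1.67+1.02)/2 × 3 = 4.035
  Sum = 254.1025 mg/L·hr

AUC = 254 mg/L·hr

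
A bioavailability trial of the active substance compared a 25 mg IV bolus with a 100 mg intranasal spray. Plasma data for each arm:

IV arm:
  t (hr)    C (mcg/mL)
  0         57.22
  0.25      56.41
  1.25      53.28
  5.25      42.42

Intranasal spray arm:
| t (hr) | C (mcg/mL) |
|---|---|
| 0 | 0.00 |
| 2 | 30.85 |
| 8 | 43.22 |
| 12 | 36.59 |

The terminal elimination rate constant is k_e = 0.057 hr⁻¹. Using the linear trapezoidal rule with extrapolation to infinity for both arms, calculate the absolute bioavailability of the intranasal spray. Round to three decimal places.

Trapezoidal AUC_0→5.25 (IV):
  [0→0.25]: (57.22+56.41)/2 × 0.25 = 14.20375
  [0.25→1.25]: (56.41+53.28)/2 × 1 = 54.845
  [1.25→5.25]: (53.28+42.42)/2 × 4 = 191.4
  Sum = 260.44875 mcg/mL·hr
IV tail: 42.42/0.057 = 744.211; AUC_iv,0→∞ = 260.44875 + 744.211 = 1004.65975 mcg/mL·hr
Trapezoidal AUC_0→12 (intranasal spray):
  [0→2]: (0.00+30.85)/2 × 2 = 30.85
  [2→8]: (30.85+43.22)/2 × 6 = 222.21
  [8→12]: (43.22+36.59)/2 × 4 = 159.62
  Sum = 412.68 mcg/mL·hr
intranasal spray tail: 36.59/0.057 = 641.930; AUC_ev,0→∞ = 412.68 + 641.930 = 1054.61 mcg/mL·hr
F = (AUC_ev/D_ev)/(AUC_iv/D_iv) = (1054.61/100)/(1004.65975/25) = 10.5461/40.18639 = 0.2624

F = 0.262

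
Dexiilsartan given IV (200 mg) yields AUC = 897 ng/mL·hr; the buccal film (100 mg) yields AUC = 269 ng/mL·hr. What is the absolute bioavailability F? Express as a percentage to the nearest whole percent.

F = (AUC_ev / D_ev) / (AUC_iv / D_iv)
  = (269/100) / (897/200)
  = 2.69 / 4.485 = 0.5998
  = 59.98%

F = 60%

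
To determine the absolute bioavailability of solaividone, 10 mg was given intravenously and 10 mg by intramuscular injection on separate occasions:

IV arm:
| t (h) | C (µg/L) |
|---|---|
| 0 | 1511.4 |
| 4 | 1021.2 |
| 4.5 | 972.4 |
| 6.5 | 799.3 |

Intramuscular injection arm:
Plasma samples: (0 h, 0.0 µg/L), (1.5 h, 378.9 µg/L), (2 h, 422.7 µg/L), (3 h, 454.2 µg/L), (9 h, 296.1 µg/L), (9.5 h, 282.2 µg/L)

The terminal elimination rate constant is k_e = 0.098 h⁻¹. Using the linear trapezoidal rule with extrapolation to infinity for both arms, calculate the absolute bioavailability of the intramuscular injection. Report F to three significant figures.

Trapezoidal AUC_0→6.5 (IV):
  [0→4]: (1511.4+1021.2)/2 × 4 = 5065.2
  [4→4.5]: (1021.2+972.4)/2 × 0.5 = 498.4
  [4.5→6.5]: (972.4+799.3)/2 × 2 = 1771.7
  Sum = 7335.3 µg/L·h
IV tail: 799.3/0.098 = 8156.122; AUC_iv,0→∞ = 7335.3 + 8156.122 = 15491.422 µg/L·h
Trapezoidal AUC_0→9.5 (intramuscular injection):
  [0→1.5]: (0.0+378.9)/2 × 1.5 = 284.175
  [1.5→2]: (378.9+422.7)/2 × 0.5 = 200.4
  [2→3]: (422.7+454.2)/2 × 1 = 438.45
  [3→9]: (454.2+296.1)/2 × 6 = 2250.9
  [9→9.5]: (296.1+282.2)/2 × 0.5 = 144.575
  Sum = 3318.5 µg/L·h
intramuscular injection tail: 282.2/0.098 = 2879.592; AUC_ev,0→∞ = 3318.5 + 2879.592 = 6198.092 µg/L·h
F = (AUC_ev/D_ev)/(AUC_iv/D_iv) = (6198.092/10)/(15491.422/10) = 619.8092/1549.1422 = 0.4001

F = 0.400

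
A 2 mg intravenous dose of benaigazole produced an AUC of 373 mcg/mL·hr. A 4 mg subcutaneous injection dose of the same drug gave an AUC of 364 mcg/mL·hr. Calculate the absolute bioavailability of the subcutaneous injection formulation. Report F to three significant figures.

F = (AUC_ev / D_ev) / (AUC_iv / D_iv)
  = (364/4) / (373/2)
  = 91 / 186.5 = 0.4879

F = 0.488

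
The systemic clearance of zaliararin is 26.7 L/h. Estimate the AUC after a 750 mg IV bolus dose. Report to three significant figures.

AUC = 28.1 mg/L·h

AUC_0→∞ = Dose_iv / CL
        = 750 / 26.7 = 28.0899 mg/L·h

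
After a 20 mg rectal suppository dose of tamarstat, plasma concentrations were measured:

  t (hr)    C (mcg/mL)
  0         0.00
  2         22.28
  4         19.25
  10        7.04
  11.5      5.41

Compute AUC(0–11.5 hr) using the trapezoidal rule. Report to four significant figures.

AUC = 152.0 mcg/mL·hr

Trapezoidal AUC_0→11.5:
  [0→2]: (0.00+22.28)/2 × 2 = 22.28
  [2→4]: (22.28+19.25)/2 × 2 = 41.53
  [4→10]: (19.25+7.04)/2 × 6 = 78.87
  [10→11.5]: (7.04+5.41)/2 × 1.5 = 9.3375
  Sum = 152.0175 mcg/mL·hr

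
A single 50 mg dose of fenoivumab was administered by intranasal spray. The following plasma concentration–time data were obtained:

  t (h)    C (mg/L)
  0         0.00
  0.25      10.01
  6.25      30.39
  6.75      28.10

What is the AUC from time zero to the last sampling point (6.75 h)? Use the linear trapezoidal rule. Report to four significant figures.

AUC = 137.1 mg/L·h

Trapezoidal AUC_0→6.75:
  [0→0.25]: (0.00+10.01)/2 × 0.25 = 1.25125
  [0.25→6.25]: (10.01+30.39)/2 × 6 = 121.2
  [6.25→6.75]: (30.39+28.10)/2 × 0.5 = 14.6225
  Sum = 137.07375 mg/L·h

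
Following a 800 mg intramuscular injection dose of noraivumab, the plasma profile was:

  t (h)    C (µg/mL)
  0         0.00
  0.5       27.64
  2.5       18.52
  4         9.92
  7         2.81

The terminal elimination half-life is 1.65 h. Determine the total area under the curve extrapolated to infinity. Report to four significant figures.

Trapezoidal AUC_0→7:
  [0→0.5]: (0.00+27.64)/2 × 0.5 = 6.91
  [0.5→2.5]: (27.64+18.52)/2 × 2 = 46.16
  [2.5→4]: (18.52+9.92)/2 × 1.5 = 21.33
  [4→7]: (9.92+2.81)/2 × 3 = 19.095
  Sum = 93.495 µg/mL·h
k_e = ln2 / t½ = 0.693147 / 1.65 = 0.4201 h^-1
Extrapolated tail: C_last / k_e = 2.81 / 0.4201 = 6.689
AUC_0→∞ = 93.495 + 6.689 = 100.184 µg/mL·h

AUC = 100.2 µg/mL·h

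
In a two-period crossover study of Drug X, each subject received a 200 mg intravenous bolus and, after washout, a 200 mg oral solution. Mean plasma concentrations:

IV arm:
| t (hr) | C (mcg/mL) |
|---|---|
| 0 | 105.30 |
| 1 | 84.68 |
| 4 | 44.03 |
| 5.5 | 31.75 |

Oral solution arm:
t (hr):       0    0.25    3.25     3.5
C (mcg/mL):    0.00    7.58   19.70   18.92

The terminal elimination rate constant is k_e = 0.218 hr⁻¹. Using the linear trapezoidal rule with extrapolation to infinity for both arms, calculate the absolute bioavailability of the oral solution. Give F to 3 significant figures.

F = 0.272

Trapezoidal AUC_0→5.5 (IV):
  [0→1]: (105.30+84.68)/2 × 1 = 94.99
  [1→4]: (84.68+44.03)/2 × 3 = 193.065
  [4→5.5]: (44.03+31.75)/2 × 1.5 = 56.835
  Sum = 344.89 mcg/mL·hr
IV tail: 31.75/0.218 = 145.642; AUC_iv,0→∞ = 344.89 + 145.642 = 490.532 mcg/mL·hr
Trapezoidal AUC_0→3.5 (oral solution):
  [0→0.25]: (0.00+7.58)/2 × 0.25 = 0.9475
  [0.25→3.25]: (7.58+19.70)/2 × 3 = 40.92
  [3.25→3.5]: (19.70+18.92)/2 × 0.25 = 4.8275
  Sum = 46.695 mcg/mL·hr
oral solution tail: 18.92/0.218 = 86.789; AUC_ev,0→∞ = 46.695 + 86.789 = 133.484 mcg/mL·hr
F = (AUC_ev/D_ev)/(AUC_iv/D_iv) = (133.484/200)/(490.532/200) = 0.66742/2.45266 = 0.2721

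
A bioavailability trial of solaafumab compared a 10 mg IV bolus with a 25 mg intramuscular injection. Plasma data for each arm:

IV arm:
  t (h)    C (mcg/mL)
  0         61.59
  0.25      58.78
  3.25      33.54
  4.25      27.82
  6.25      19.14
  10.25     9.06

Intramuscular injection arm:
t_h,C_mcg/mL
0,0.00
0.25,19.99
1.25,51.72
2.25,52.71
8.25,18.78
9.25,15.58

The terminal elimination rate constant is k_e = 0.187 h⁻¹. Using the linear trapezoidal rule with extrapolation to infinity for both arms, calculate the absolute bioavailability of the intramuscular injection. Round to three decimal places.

Trapezoidal AUC_0→10.25 (IV):
  [0→0.25]: (61.59+58.78)/2 × 0.25 = 15.04625
  [0.25→3.25]: (58.78+33.54)/2 × 3 = 138.48
  [3.25→4.25]: (33.54+27.82)/2 × 1 = 30.68
  [4.25→6.25]: (27.82+19.14)/2 × 2 = 46.96
  [6.25→10.25]: (19.14+9.06)/2 × 4 = 56.4
  Sum = 287.56625 mcg/mL·h
IV tail: 9.06/0.187 = 48.449; AUC_iv,0→∞ = 287.56625 + 48.449 = 336.01525 mcg/mL·h
Trapezoidal AUC_0→9.25 (intramuscular injection):
  [0→0.25]: (0.00+19.99)/2 × 0.25 = 2.49875
  [0.25→1.25]: (19.99+51.72)/2 × 1 = 35.855
  [1.25→2.25]: (51.72+52.71)/2 × 1 = 52.215
  [2.25→8.25]: (52.71+18.78)/2 × 6 = 214.47
  [8.25→9.25]: (18.78+15.58)/2 × 1 = 17.18
  Sum = 322.21875 mcg/mL·h
intramuscular injection tail: 15.58/0.187 = 83.316; AUC_ev,0→∞ = 322.21875 + 83.316 = 405.53475 mcg/mL·h
F = (AUC_ev/D_ev)/(AUC_iv/D_iv) = (405.53475/25)/(336.01525/10) = 16.22139/33.601525 = 0.4828

F = 0.483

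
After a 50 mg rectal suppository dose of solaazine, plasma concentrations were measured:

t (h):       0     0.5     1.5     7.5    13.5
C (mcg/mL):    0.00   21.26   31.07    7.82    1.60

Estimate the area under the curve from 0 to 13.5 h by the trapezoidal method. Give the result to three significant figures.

Trapezoidal AUC_0→13.5:
  [0→0.5]: (0.00+21.26)/2 × 0.5 = 5.315
  [0.5→1.5]: (21.26+31.07)/2 × 1 = 26.165
  [1.5→7.5]: (31.07+7.82)/2 × 6 = 116.67
  [7.5→13.5]: (7.82+1.60)/2 × 6 = 28.26
  Sum = 176.41 mcg/mL·h

AUC = 176 mcg/mL·h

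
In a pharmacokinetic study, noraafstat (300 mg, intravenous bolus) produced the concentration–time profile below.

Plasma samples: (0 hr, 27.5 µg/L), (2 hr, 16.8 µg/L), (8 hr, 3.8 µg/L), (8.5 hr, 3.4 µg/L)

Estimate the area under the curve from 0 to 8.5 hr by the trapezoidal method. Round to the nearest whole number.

AUC = 108 µg/L·hr

Trapezoidal AUC_0→8.5:
  [0→2]: (27.5+16.8)/2 × 2 = 44.3
  [2→8]: (16.8+3.8)/2 × 6 = 61.8
  [8→8.5]: (3.8+3.4)/2 × 0.5 = 1.8
  Sum = 107.9 µg/L·hr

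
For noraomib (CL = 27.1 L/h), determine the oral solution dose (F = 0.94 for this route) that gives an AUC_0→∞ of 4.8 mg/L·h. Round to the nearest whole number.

Dose = 138 mg

Dose = CL × AUC_0→∞ / F
     = 27.1 × 4.8 / 0.94 = 138.383 mg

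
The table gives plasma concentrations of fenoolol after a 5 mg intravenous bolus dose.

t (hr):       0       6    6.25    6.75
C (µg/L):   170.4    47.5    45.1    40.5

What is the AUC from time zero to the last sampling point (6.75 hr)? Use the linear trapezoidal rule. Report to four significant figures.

Trapezoidal AUC_0→6.75:
  [0→6]: (170.4+47.5)/2 × 6 = 653.7
  [6→6.25]: (47.5+45.1)/2 × 0.25 = 11.575
  [6.25→6.75]: (45.1+40.5)/2 × 0.5 = 21.4
  Sum = 686.675 µg/L·hr

AUC = 686.7 µg/L·hr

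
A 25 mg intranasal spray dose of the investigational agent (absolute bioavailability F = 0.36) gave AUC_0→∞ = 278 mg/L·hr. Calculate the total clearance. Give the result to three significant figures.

CL = F × Dose / AUC_0→∞
   = 0.36 × 25 / 278 = 0.0323741 L/hr

CL = 0.0324 L/hr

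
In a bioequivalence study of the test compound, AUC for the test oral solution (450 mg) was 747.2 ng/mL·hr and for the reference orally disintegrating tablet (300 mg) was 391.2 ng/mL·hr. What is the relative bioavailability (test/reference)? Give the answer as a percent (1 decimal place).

F_rel = (AUC_test/D_test) / (AUC_ref/D_ref)
      = (747.2/450) / (391.2/300)
      = 1.66044 / 1.304 = 1.2733 = 127.33%

F_rel = 127.3%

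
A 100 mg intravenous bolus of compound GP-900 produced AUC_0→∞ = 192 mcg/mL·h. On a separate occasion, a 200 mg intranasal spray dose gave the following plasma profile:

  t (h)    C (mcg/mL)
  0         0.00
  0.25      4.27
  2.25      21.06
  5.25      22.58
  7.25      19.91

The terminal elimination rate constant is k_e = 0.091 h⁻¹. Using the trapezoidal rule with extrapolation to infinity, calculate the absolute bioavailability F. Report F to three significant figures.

Trapezoidal AUC_0→7.25 (intranasal spray):
  [0→0.25]: (0.00+4.27)/2 × 0.25 = 0.53375
  [0.25→2.25]: (4.27+21.06)/2 × 2 = 25.33
  [2.25→5.25]: (21.06+22.58)/2 × 3 = 65.46
  [5.25→7.25]: (22.58+19.91)/2 × 2 = 42.49
  Sum = 133.81375 mcg/mL·h
Tail: C_last/k_e = 19.91/0.091 = 218.791
AUC_0→∞ (intranasal spray) = 133.81375 + 218.791 = 352.60475 mcg/mL·h
F = (AUC_ev/D_ev)/(AUC_iv/D_iv) = (352.60475/200)/(192/100) = 1.76302/1.92 = 0.9182

F = 0.918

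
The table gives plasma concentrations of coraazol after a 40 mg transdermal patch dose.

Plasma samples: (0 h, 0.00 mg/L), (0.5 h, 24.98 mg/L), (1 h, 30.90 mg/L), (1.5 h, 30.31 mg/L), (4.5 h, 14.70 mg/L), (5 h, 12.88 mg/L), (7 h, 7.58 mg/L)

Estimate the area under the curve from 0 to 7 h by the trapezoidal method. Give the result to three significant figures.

AUC = 130 mg/L·h

Trapezoidal AUC_0→7:
  [0→0.5]: (0.00+24.98)/2 × 0.5 = 6.245
  [0.5→1]: (24.98+30.90)/2 × 0.5 = 13.97
  [1→1.5]: (30.90+30.31)/2 × 0.5 = 15.3025
  [1.5→4.5]: (30.31+14.70)/2 × 3 = 67.515
  [4.5→5]: (14.70+12.88)/2 × 0.5 = 6.895
  [5→7]: (12.88+7.58)/2 × 2 = 20.46
  Sum = 130.3875 mg/L·h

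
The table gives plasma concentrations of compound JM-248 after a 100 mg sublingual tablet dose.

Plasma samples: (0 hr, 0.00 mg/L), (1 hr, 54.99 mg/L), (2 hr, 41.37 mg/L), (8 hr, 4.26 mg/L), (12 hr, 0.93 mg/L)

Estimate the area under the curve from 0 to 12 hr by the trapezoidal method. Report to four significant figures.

AUC = 222.9 mg/L·hr

Trapezoidal AUC_0→12:
  [0→1]: (0.00+54.99)/2 × 1 = 27.495
  [1→2]: (54.99+41.37)/2 × 1 = 48.18
  [2→8]: (41.37+4.26)/2 × 6 = 136.89
  [8→12]: (4.26+0.93)/2 × 4 = 10.38
  Sum = 222.945 mg/L·hr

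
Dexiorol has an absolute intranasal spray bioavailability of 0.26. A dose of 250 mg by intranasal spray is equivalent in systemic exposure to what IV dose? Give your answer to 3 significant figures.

D_iv = 65.0 mg

Systemic exposure from an extravascular dose = F × D_ev, so the equivalent IV dose is F × D_ev.
D_iv = F × D_ev = 0.26 × 250 = 65 mg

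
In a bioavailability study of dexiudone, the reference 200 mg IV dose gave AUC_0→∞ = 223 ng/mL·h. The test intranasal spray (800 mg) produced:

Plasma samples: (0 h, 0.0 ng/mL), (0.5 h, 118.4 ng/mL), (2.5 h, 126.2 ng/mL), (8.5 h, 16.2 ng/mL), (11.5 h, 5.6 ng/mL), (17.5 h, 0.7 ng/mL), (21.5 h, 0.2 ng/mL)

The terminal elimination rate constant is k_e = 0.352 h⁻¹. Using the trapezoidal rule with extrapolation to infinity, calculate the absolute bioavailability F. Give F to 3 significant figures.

F = 0.847

Trapezoidal AUC_0→21.5 (intranasal spray):
  [0→0.5]: (0.0+118.4)/2 × 0.5 = 29.6
  [0.5→2.5]: (118.4+126.2)/2 × 2 = 244.6
  [2.5→8.5]: (126.2+16.2)/2 × 6 = 427.2
  [8.5→11.5]: (16.2+5.6)/2 × 3 = 32.7
  [11.5→17.5]: (5.6+0.7)/2 × 6 = 18.9
  [17.5→21.5]: (0.7+0.2)/2 × 4 = 1.8
  Sum = 754.8 ng/mL·h
Tail: C_last/k_e = 0.2/0.352 = 0.568
AUC_0→∞ (intranasal spray) = 754.8 + 0.568 = 755.368 ng/mL·h
F = (AUC_ev/D_ev)/(AUC_iv/D_iv) = (755.368/800)/(223/200) = 0.94421/1.115 = 0.8468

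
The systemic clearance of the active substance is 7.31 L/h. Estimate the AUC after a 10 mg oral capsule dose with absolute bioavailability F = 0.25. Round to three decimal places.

AUC = 0.342 mg/L·h

AUC_0→∞ = F × Dose / CL
        = 0.25 × 10 / 7.31 = 0.341997 mg/L·h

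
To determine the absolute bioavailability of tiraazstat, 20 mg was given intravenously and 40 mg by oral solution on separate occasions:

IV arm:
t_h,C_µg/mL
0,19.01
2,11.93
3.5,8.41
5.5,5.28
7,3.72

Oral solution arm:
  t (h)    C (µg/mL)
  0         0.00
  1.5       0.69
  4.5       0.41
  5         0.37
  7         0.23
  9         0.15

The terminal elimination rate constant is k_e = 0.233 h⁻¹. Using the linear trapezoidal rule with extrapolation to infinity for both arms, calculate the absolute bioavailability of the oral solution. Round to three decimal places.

F = 0.024

Trapezoidal AUC_0→7 (IV):
  [0→2]: (19.01+11.93)/2 × 2 = 30.94
  [2→3.5]: (11.93+8.41)/2 × 1.5 = 15.255
  [3.5→5.5]: (8.41+5.28)/2 × 2 = 13.69
  [5.5→7]: (5.28+3.72)/2 × 1.5 = 6.75
  Sum = 66.635 µg/mL·h
IV tail: 3.72/0.233 = 15.966; AUC_iv,0→∞ = 66.635 + 15.966 = 82.601 µg/mL·h
Trapezoidal AUC_0→9 (oral solution):
  [0→1.5]: (0.00+0.69)/2 × 1.5 = 0.5175
  [1.5→4.5]: (0.69+0.41)/2 × 3 = 1.65
  [4.5→5]: (0.41+0.37)/2 × 0.5 = 0.195
  [5→7]: (0.37+0.23)/2 × 2 = 0.6
  [7→9]: (0.23+0.15)/2 × 2 = 0.38
  Sum = 3.3425 µg/mL·h
oral solution tail: 0.15/0.233 = 0.644; AUC_ev,0→∞ = 3.3425 + 0.644 = 3.9865 µg/mL·h
F = (AUC_ev/D_ev)/(AUC_iv/D_iv) = (3.9865/40)/(82.601/20) = 0.0996625/4.13005 = 0.0241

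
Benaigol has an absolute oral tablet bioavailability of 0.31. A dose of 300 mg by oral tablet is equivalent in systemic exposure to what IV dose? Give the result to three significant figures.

D_iv = 93.0 mg

Systemic exposure from an extravascular dose = F × D_ev, so the equivalent IV dose is F × D_ev.
D_iv = F × D_ev = 0.31 × 300 = 93 mg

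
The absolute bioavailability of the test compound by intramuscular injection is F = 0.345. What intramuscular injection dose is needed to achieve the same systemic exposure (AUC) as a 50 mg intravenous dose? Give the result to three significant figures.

D_intramuscular = 145 mg

For equal systemic exposure: F × D_ev = D_iv
D_ev = D_iv / F = 50 / 0.345 = 144.928 mg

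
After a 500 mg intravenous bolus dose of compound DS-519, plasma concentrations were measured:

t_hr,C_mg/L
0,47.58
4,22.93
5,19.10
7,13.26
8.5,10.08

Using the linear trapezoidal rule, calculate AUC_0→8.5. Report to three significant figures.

Trapezoidal AUC_0→8.5:
  [0→4]: (47.58+22.93)/2 × 4 = 141.02
  [4→5]: (22.93+19.10)/2 × 1 = 21.015
  [5→7]: (19.10+13.26)/2 × 2 = 32.36
  [7→8.5]: (13.26+10.08)/2 × 1.5 = 17.505
  Sum = 211.9 mg/L·hr

AUC = 212 mg/L·hr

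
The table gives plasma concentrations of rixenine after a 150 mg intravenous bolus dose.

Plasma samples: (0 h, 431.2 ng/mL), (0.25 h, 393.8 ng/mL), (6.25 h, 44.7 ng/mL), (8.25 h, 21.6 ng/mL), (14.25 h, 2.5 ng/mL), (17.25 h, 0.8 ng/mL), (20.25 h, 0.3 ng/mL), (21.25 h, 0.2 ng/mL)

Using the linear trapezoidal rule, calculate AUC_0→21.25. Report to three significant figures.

AUC = 1560 ng/mL·h

Trapezoidal AUC_0→21.25:
  [0→0.25]: (431.2+393.8)/2 × 0.25 = 103.125
  [0.25→6.25]: (393.8+44.7)/2 × 6 = 1315.5
  [6.25→8.25]: (44.7+21.6)/2 × 2 = 66.3
  [8.25→14.25]: (21.6+2.5)/2 × 6 = 72.3
  [14.25→17.25]: (2.5+0.8)/2 × 3 = 4.95
  [17.25→20.25]: (0.8+0.3)/2 × 3 = 1.65
  [20.25→21.25]: (0.3+0.2)/2 × 1 = 0.25
  Sum = 1564.075 ng/mL·h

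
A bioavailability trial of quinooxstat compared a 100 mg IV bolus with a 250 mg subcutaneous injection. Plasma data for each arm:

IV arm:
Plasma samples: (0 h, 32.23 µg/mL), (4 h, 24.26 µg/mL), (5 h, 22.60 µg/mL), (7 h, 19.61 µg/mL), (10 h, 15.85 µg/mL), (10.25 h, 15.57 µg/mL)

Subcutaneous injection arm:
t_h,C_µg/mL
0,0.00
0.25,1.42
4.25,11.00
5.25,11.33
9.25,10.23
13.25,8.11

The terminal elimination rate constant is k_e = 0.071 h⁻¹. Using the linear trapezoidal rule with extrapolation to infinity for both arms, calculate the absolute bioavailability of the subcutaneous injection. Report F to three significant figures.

Trapezoidal AUC_0→10.25 (IV):
  [0→4]: (32.23+24.26)/2 × 4 = 112.98
  [4→5]: (24.26+22.60)/2 × 1 = 23.43
  [5→7]: (22.60+19.61)/2 × 2 = 42.21
  [7→10]: (19.61+15.85)/2 × 3 = 53.19
  [10→10.25]: (15.85+15.57)/2 × 0.25 = 3.9275
  Sum = 235.7375 µg/mL·h
IV tail: 15.57/0.071 = 219.296; AUC_iv,0→∞ = 235.7375 + 219.296 = 455.0335 µg/mL·h
Trapezoidal AUC_0→13.25 (subcutaneous injection):
  [0→0.25]: (0.00+1.42)/2 × 0.25 = 0.1775
  [0.25→4.25]: (1.42+11.00)/2 × 4 = 24.84
  [4.25→5.25]: (11.00+11.33)/2 × 1 = 11.165
  [5.25→9.25]: (11.33+10.23)/2 × 4 = 43.12
  [9.25→13.25]: (10.23+8.11)/2 × 4 = 36.68
  Sum = 115.9825 µg/mL·h
subcutaneous injection tail: 8.11/0.071 = 114.225; AUC_ev,0→∞ = 115.9825 + 114.225 = 230.2075 µg/mL·h
F = (AUC_ev/D_ev)/(AUC_iv/D_iv) = (230.2075/250)/(455.0335/100) = 0.92083/4.550335 = 0.2024

F = 0.202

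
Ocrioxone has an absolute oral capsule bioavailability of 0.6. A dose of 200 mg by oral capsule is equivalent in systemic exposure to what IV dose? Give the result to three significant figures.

Systemic exposure from an extravascular dose = F × D_ev, so the equivalent IV dose is F × D_ev.
D_iv = F × D_ev = 0.6 × 200 = 120 mg

D_iv = 120 mg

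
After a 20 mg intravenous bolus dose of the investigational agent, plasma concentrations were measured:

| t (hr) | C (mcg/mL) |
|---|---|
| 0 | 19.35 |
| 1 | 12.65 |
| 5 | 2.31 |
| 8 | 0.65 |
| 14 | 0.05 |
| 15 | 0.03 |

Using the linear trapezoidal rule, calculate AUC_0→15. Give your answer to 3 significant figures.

AUC = 52.5 mcg/mL·hr

Trapezoidal AUC_0→15:
  [0→1]: (19.35+12.65)/2 × 1 = 16.0
  [1→5]: (12.65+2.31)/2 × 4 = 29.92
  [5→8]: (2.31+0.65)/2 × 3 = 4.44
  [8→14]: (0.65+0.05)/2 × 6 = 2.1
  [14→15]: (0.05+0.03)/2 × 1 = 0.04
  Sum = 52.5 mcg/mL·hr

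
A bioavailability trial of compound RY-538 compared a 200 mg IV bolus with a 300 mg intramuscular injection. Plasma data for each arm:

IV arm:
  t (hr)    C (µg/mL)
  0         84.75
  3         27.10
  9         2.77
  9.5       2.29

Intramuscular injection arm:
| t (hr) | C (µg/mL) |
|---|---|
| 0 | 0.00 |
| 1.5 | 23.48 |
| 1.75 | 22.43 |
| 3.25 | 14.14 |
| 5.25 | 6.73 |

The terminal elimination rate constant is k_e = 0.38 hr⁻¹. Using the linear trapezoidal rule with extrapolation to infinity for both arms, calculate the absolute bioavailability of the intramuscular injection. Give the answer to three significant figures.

Trapezoidal AUC_0→9.5 (IV):
  [0→3]: (84.75+27.10)/2 × 3 = 167.775
  [3→9]: (27.10+2.77)/2 × 6 = 89.61
  [9→9.5]: (2.77+2.29)/2 × 0.5 = 1.265
  Sum = 258.65 µg/mL·hr
IV tail: 2.29/0.38 = 6.026; AUC_iv,0→∞ = 258.65 + 6.026 = 264.676 µg/mL·hr
Trapezoidal AUC_0→5.25 (intramuscular injection):
  [0→1.5]: (0.00+23.48)/2 × 1.5 = 17.61
  [1.5→1.75]: (23.48+22.43)/2 × 0.25 = 5.73875
  [1.75→3.25]: (22.43+14.14)/2 × 1.5 = 27.4275
  [3.25→5.25]: (14.14+6.73)/2 × 2 = 20.87
  Sum = 71.64625 µg/mL·hr
intramuscular injection tail: 6.73/0.38 = 17.711; AUC_ev,0→∞ = 71.64625 + 17.711 = 89.35725 µg/mL·hr
F = (AUC_ev/D_ev)/(AUC_iv/D_iv) = (89.35725/300)/(264.676/200) = 0.2978575/1.32338 = 0.2251

F = 0.225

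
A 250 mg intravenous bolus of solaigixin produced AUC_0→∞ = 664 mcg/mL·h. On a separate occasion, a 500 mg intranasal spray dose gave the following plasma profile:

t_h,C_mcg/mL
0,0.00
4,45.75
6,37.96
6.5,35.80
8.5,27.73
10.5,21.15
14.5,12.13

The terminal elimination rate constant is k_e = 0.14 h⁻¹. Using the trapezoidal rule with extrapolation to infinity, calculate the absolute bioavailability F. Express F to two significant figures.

Trapezoidal AUC_0→14.5 (intranasal spray):
  [0→4]: (0.00+45.75)/2 × 4 = 91.5
  [4→6]: (45.75+37.96)/2 × 2 = 83.71
  [6→6.5]: (37.96+35.80)/2 × 0.5 = 18.44
  [6.5→8.5]: (35.80+27.73)/2 × 2 = 63.53
  [8.5→10.5]: (27.73+21.15)/2 × 2 = 48.88
  [10.5→14.5]: (21.15+12.13)/2 × 4 = 66.56
  Sum = 372.62 mcg/mL·h
Tail: C_last/k_e = 12.13/0.14 = 86.643
AUC_0→∞ (intranasal spray) = 372.62 + 86.643 = 459.263 mcg/mL·h
F = (AUC_ev/D_ev)/(AUC_iv/D_iv) = (459.263/500)/(664/250) = 0.918526/2.656 = 0.3458

F = 0.35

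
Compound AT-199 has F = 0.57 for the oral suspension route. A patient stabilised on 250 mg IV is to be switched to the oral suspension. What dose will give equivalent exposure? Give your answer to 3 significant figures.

For equal systemic exposure: F × D_ev = D_iv
D_ev = D_iv / F = 250 / 0.57 = 438.596 mg

D_oral = 439 mg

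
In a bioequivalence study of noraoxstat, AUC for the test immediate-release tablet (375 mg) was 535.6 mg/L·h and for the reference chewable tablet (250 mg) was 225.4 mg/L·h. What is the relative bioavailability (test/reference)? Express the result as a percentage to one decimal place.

F_rel = (AUC_test/D_test) / (AUC_ref/D_ref)
      = (535.6/375) / (225.4/250)
      = 1.42827 / 0.9016 = 1.5842 = 158.42%

F_rel = 158.4%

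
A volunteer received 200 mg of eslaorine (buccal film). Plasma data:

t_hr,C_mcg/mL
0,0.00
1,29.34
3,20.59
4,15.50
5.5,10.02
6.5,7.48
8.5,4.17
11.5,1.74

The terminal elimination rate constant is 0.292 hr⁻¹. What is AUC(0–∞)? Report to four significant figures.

Trapezoidal AUC_0→11.5:
  [0→1]: (0.00+29.34)/2 × 1 = 14.67
  [1→3]: (29.34+20.59)/2 × 2 = 49.93
  [3→4]: (20.59+15.50)/2 × 1 = 18.045
  [4→5.5]: (15.50+10.02)/2 × 1.5 = 19.14
  [5.5→6.5]: (10.02+7.48)/2 × 1 = 8.75
  [6.5→8.5]: (7.48+4.17)/2 × 2 = 11.65
  [8.5→11.5]: (4.17+1.74)/2 × 3 = 8.865
  Sum = 131.05 mcg/mL·hr
Extrapolated tail: C_last / k_e = 1.74 / 0.292 = 5.959
AUC_0→∞ = 131.05 + 5.959 = 137.009 mcg/mL·hr

AUC = 137.0 mcg/mL·hr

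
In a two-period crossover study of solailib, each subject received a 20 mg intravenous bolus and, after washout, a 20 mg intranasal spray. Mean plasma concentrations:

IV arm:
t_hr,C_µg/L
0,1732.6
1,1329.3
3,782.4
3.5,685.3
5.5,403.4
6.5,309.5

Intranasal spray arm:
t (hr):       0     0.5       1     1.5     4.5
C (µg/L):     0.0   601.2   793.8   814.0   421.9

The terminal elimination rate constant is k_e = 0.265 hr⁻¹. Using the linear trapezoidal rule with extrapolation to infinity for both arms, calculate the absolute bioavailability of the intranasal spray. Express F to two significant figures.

F = 0.66

Trapezoidal AUC_0→6.5 (IV):
  [0→1]: (1732.6+1329.3)/2 × 1 = 1530.95
  [1→3]: (1329.3+782.4)/2 × 2 = 2111.7
  [3→3.5]: (782.4+685.3)/2 × 0.5 = 366.925
  [3.5→5.5]: (685.3+403.4)/2 × 2 = 1088.7
  [5.5→6.5]: (403.4+309.5)/2 × 1 = 356.45
  Sum = 5454.725 µg/L·hr
IV tail: 309.5/0.265 = 1167.925; AUC_iv,0→∞ = 5454.725 + 1167.925 = 6622.65 µg/L·hr
Trapezoidal AUC_0→4.5 (intranasal spray):
  [0→0.5]: (0.0+601.2)/2 × 0.5 = 150.3
  [0.5→1]: (601.2+793.8)/2 × 0.5 = 348.75
  [1→1.5]: (793.8+814.0)/2 × 0.5 = 401.95
  [1.5→4.5]: (814.0+421.9)/2 × 3 = 1853.85
  Sum = 2754.85 µg/L·hr
intranasal spray tail: 421.9/0.265 = 1592.075; AUC_ev,0→∞ = 2754.85 + 1592.075 = 4346.925 µg/L·hr
F = (AUC_ev/D_ev)/(AUC_iv/D_iv) = (4346.925/20)/(6622.65/20) = 217.34625/331.1325 = 0.6564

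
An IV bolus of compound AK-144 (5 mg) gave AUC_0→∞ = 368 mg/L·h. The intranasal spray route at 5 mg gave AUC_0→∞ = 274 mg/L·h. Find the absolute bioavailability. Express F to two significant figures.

F = (AUC_ev / D_ev) / (AUC_iv / D_iv)
  = (274/5) / (368/5)
  = 54.8 / 73.6 = 0.7446

F = 0.74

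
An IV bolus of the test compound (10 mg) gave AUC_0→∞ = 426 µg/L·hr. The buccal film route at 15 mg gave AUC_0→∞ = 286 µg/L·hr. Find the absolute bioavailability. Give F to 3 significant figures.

F = 0.448

F = (AUC_ev / D_ev) / (AUC_iv / D_iv)
  = (286/15) / (426/10)
  = 19.0667 / 42.6 = 0.4476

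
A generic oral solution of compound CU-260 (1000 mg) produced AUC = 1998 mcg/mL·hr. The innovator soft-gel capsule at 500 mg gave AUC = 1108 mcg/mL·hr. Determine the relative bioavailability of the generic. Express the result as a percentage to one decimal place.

F_rel = 90.2%

F_rel = (AUC_test/D_test) / (AUC_ref/D_ref)
      = (1998/1000) / (1108/500)
      = 1.998 / 2.216 = 0.9016 = 90.16%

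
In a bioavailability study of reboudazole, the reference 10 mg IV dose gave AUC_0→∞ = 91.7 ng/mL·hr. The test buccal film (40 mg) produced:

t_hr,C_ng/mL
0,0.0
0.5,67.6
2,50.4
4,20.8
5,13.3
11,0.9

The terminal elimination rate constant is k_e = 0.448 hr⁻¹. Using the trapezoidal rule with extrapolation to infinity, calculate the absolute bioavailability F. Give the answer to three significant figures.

Trapezoidal AUC_0→11 (buccal film):
  [0→0.5]: (0.0+67.6)/2 × 0.5 = 16.9
  [0.5→2]: (67.6+50.4)/2 × 1.5 = 88.5
  [2→4]: (50.4+20.8)/2 × 2 = 71.2
  [4→5]: (20.8+13.3)/2 × 1 = 17.05
  [5→11]: (13.3+0.9)/2 × 6 = 42.6
  Sum = 236.25 ng/mL·hr
Tail: C_last/k_e = 0.9/0.448 = 2.009
AUC_0→∞ (buccal film) = 236.25 + 2.009 = 238.259 ng/mL·hr
F = (AUC_ev/D_ev)/(AUC_iv/D_iv) = (238.259/40)/(91.7/10) = 5.956475/9.17 = 0.6496

F = 0.650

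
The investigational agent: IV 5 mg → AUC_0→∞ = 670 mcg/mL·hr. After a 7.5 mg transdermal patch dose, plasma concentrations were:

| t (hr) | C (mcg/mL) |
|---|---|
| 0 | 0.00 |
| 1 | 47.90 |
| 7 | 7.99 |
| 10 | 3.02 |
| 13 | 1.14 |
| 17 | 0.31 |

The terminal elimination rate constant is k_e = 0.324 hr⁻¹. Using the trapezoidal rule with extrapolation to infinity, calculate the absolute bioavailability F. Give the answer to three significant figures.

Trapezoidal AUC_0→17 (transdermal patch):
  [0→1]: (0.00+47.90)/2 × 1 = 23.95
  [1→7]: (47.90+7.99)/2 × 6 = 167.67
  [7→10]: (7.99+3.02)/2 × 3 = 16.515
  [10→13]: (3.02+1.14)/2 × 3 = 6.24
  [13→17]: (1.14+0.31)/2 × 4 = 2.9
  Sum = 217.275 mcg/mL·hr
Tail: C_last/k_e = 0.31/0.324 = 0.957
AUC_0→∞ (transdermal patch) = 217.275 + 0.957 = 218.232 mcg/mL·hr
F = (AUC_ev/D_ev)/(AUC_iv/D_iv) = (218.232/7.5)/(670/5) = 29.0976/134 = 0.2171

F = 0.217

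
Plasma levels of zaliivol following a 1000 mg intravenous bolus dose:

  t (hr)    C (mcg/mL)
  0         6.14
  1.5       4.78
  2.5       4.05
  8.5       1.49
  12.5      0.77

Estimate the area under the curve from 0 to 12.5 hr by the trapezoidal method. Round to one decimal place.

AUC = 33.7 mcg/mL·hr

Trapezoidal AUC_0→12.5:
  [0→1.5]: (6.14+4.78)/2 × 1.5 = 8.19
  [1.5→2.5]: (4.78+4.05)/2 × 1 = 4.415
  [2.5→8.5]: (4.05+1.49)/2 × 6 = 16.62
  [8.5→12.5]: (1.49+0.77)/2 × 4 = 4.52
  Sum = 33.745 mcg/mL·hr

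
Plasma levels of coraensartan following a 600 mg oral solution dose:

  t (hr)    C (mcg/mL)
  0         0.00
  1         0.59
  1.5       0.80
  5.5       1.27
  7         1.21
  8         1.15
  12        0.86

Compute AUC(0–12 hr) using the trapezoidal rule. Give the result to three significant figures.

Trapezoidal AUC_0→12:
  [0→1]: (0.00+0.59)/2 × 1 = 0.295
  [1→1.5]: (0.59+0.80)/2 × 0.5 = 0.3475
  [1.5→5.5]: (0.80+1.27)/2 × 4 = 4.14
  [5.5→7]: (1.27+1.21)/2 × 1.5 = 1.86
  [7→8]: (1.21+1.15)/2 × 1 = 1.18
  [8→12]: (1.15+0.86)/2 × 4 = 4.02
  Sum = 11.8425 mcg/mL·hr

AUC = 11.8 mcg/mL·hr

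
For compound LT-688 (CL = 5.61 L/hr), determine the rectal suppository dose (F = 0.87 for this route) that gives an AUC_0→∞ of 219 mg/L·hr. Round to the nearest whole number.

Dose = CL × AUC_0→∞ / F
     = 5.61 × 219 / 0.87 = 1412.17 mg

Dose = 1412 mg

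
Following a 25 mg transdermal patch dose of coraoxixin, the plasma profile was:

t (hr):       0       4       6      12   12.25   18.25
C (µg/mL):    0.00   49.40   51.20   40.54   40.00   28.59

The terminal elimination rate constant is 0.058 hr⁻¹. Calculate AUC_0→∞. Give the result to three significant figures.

Trapezoidal AUC_0→18.25:
  [0→4]: (0.00+49.40)/2 × 4 = 98.8
  [4→6]: (49.40+51.20)/2 × 2 = 100.6
  [6→12]: (51.20+40.54)/2 × 6 = 275.22
  [12→12.25]: (40.54+40.00)/2 × 0.25 = 10.0675
  [12.25→18.25]: (40.00+28.59)/2 × 6 = 205.77
  Sum = 690.4575 µg/mL·hr
Extrapolated tail: C_last / k_e = 28.59 / 0.058 = 492.931
AUC_0→∞ = 690.4575 + 492.931 = 1183.3885 µg/mL·hr

AUC = 1180 µg/mL·hr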